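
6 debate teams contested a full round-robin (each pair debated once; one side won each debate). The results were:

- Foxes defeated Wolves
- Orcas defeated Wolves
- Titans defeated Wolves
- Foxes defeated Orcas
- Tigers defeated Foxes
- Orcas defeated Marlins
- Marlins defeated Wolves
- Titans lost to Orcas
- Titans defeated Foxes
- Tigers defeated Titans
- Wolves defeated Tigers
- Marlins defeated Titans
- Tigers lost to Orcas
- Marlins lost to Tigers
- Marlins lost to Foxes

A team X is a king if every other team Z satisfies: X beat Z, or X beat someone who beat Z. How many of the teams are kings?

Wolves cannot reach Orcas in two steps.
Marlins cannot reach Orcas in two steps.
Titans reaches everyone (king).
Orcas reaches everyone (king).
Foxes reaches everyone (king).
Tigers reaches everyone (king).
Kings: Titans, Orcas, Foxes, Tigers — 4.

4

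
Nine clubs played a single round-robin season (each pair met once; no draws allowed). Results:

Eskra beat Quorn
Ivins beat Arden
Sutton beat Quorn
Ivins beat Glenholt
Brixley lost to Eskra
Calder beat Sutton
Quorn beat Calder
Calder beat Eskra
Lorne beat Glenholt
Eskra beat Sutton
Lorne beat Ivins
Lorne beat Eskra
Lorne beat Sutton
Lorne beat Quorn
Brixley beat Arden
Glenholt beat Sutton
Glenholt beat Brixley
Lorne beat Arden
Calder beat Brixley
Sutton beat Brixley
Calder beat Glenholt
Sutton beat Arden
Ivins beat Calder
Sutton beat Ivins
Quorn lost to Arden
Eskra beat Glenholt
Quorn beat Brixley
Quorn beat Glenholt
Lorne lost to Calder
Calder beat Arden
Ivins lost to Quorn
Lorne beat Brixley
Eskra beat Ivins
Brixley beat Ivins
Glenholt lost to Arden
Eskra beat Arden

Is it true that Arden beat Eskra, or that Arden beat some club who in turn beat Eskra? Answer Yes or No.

No

Arden did not beat Eskra directly.
Arden beat Glenholt, Quorn, but each of them lost to Eskra. No two-step path.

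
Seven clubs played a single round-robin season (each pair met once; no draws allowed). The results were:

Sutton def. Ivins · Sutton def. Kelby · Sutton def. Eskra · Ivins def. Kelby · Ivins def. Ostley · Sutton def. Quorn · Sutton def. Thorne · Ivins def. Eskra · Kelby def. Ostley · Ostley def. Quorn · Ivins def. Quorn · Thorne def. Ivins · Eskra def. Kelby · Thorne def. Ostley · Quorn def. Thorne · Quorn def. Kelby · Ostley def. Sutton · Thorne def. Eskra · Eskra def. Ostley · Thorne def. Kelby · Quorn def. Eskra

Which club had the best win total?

Sutton

Win totals: Sutton 5, Quorn 3, Eskra 2, Ostley 2, Kelby 1, Thorne 4, Ivins 4.
Sutton leads with 5 wins (next highest: 4).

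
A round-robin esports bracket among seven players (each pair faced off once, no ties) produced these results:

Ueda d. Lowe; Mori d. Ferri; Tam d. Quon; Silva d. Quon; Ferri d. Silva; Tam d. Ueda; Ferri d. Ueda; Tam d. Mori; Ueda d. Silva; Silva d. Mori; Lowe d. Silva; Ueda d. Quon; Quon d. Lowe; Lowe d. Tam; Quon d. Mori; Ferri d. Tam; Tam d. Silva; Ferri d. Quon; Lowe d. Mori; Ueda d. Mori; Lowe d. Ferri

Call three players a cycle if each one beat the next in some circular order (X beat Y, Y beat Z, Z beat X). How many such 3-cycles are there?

9

Win totals: Ueda 4, Silva 2, Quon 2, Ferri 4, Mori 1, Tam 4, Lowe 4.
A player with w wins dominates both others in C(w,2) triples; summing gives 6 + 1 + 1 + 6 + 0 + 6 + 6 = 26 transitive triples.
Total triples C(7,3) = 35, so cyclic triples = 35 − 26 = 9.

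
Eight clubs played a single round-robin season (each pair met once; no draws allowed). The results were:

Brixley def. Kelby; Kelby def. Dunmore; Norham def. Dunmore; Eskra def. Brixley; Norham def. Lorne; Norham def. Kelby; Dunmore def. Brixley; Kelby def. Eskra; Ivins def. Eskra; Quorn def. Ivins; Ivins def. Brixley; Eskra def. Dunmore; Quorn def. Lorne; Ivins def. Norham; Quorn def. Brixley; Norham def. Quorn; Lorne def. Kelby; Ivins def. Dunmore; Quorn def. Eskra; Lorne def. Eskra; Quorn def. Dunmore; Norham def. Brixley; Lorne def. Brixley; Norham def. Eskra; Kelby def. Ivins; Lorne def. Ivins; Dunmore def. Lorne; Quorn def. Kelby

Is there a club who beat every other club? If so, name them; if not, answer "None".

Highest win total is Quorn with 6 (out of 7 possible).
Quorn lost to Norham, so no club went undefeated.

None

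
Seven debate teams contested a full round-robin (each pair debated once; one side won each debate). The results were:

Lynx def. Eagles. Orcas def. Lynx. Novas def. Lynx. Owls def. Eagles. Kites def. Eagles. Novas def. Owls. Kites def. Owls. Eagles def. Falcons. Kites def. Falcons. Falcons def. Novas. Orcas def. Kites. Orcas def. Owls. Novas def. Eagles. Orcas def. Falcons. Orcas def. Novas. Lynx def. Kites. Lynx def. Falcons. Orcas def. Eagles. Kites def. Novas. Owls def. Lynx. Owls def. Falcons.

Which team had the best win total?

Win totals: Novas 3, Orcas 6, Owls 3, Eagles 1, Kites 4, Falcons 1, Lynx 3.
Orcas leads with 6 wins (next highest: 4).

Orcas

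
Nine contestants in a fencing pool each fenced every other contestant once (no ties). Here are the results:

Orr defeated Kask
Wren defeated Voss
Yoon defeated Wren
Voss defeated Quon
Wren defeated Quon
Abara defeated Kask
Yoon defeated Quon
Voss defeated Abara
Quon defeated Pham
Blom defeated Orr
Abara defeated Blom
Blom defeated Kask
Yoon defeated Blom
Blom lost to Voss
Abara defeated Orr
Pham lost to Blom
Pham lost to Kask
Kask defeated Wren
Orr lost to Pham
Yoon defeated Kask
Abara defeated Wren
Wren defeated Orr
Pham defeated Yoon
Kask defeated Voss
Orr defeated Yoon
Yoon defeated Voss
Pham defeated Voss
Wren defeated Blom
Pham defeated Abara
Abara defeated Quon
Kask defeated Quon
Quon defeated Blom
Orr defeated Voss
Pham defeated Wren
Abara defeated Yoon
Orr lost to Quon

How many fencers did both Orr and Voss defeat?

Orr beat: Yoon, Kask, Voss.
Voss beat: Abara, Quon, Blom.
No one was beaten by both.

0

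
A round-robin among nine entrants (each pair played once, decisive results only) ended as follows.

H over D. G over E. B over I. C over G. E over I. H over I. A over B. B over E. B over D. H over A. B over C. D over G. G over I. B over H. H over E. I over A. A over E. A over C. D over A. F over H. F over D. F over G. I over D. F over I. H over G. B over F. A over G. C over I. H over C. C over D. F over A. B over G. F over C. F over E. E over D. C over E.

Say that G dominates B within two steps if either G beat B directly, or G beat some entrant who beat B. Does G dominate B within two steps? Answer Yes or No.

G did not beat B directly.
G beat E, I, but each of them lost to B. No two-step path.

No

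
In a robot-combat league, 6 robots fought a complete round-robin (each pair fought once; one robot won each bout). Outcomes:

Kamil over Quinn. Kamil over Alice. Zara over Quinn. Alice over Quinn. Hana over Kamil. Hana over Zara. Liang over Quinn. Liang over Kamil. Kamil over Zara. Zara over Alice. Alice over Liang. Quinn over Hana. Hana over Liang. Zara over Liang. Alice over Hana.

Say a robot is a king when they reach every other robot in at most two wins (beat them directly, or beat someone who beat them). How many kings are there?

Alice reaches everyone (king).
Zara reaches everyone (king).
Liang reaches everyone (king).
Quinn cannot reach Alice in two steps.
Kamil reaches everyone (king).
Hana reaches everyone (king).
Kings: Alice, Zara, Liang, Kamil, Hana — 5.

5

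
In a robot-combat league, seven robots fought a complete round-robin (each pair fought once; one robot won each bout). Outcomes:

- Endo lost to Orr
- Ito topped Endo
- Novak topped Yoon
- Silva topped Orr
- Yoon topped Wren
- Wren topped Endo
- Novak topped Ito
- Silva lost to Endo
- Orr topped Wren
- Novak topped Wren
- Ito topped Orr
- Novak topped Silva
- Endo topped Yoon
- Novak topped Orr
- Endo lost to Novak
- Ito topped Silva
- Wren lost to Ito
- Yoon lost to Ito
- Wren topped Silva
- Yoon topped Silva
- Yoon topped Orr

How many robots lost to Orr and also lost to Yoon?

1

Orr beat: Wren, Endo.
Yoon beat: Wren, Orr, Silva.
Both beat: Wren — 1.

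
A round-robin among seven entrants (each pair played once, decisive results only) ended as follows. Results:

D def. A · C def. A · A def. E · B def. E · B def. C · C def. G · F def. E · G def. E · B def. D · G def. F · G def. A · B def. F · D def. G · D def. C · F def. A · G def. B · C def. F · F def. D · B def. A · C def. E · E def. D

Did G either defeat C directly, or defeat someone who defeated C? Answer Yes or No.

G did not beat C directly.
G beat A, B, E, F. Of those, B beat C.

Yes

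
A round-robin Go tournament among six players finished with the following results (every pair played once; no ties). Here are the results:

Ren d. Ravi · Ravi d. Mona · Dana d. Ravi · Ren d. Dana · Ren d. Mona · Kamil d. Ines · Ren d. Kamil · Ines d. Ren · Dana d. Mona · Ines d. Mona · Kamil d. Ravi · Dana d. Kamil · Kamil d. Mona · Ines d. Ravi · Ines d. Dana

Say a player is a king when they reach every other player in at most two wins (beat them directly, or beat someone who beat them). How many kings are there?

3

Kamil reaches everyone (king).
Ravi cannot reach Kamil, Dana, Ines, Ren in two steps.
Dana cannot reach Ren in two steps.
Ines reaches everyone (king).
Mona cannot reach Kamil, Ravi, Dana, Ines, Ren in two steps.
Ren reaches everyone (king).
Kings: Kamil, Ines, Ren — 3.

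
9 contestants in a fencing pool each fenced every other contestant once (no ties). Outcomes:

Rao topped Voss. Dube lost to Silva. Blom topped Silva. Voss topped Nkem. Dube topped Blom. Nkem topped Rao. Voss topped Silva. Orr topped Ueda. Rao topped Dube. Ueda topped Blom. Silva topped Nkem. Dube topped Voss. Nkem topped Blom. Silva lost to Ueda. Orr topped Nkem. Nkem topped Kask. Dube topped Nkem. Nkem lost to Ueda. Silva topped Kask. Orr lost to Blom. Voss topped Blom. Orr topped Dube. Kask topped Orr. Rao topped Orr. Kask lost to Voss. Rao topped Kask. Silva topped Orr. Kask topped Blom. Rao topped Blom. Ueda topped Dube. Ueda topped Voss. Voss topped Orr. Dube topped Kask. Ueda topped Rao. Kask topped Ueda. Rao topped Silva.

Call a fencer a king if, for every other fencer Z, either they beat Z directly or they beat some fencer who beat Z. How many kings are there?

Kask reaches everyone (king).
Rao reaches everyone (king).
Dube reaches everyone (king).
Blom cannot reach Rao, Voss in two steps.
Nkem reaches everyone (king).
Orr reaches everyone (king).
Voss reaches everyone (king).
Ueda reaches everyone (king).
Silva reaches everyone (king).
Kings: Kask, Rao, Dube, Nkem, Orr, Voss, Ueda, Silva — 8.

8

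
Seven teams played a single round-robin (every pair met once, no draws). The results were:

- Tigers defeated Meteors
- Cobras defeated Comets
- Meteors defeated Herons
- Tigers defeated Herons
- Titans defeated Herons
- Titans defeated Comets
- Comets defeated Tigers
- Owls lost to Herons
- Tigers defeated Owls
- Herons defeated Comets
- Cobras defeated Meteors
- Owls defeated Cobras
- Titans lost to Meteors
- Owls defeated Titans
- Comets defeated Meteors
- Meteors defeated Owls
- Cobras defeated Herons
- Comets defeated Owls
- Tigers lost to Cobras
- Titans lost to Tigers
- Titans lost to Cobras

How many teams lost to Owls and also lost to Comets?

0

Owls beat: Titans, Cobras.
Comets beat: Meteors, Tigers, Owls.
No one was beaten by both.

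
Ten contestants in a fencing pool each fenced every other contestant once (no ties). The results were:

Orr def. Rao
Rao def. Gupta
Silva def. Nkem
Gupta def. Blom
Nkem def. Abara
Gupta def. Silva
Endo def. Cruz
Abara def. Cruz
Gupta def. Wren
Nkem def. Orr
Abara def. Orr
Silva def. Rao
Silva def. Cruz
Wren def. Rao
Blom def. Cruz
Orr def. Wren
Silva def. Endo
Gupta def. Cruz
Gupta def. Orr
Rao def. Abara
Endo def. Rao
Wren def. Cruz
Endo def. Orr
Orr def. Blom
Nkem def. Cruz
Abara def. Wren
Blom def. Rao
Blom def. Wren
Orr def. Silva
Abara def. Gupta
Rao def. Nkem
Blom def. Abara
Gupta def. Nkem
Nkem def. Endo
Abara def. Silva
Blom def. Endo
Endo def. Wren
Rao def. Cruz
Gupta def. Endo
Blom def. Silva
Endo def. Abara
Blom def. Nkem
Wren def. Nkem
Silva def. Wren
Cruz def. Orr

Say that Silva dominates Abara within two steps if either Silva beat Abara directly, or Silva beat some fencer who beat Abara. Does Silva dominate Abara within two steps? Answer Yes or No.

Yes

Silva did not beat Abara directly.
Silva beat Wren, Nkem, Rao, Endo, Cruz. Of those, Nkem beat Abara.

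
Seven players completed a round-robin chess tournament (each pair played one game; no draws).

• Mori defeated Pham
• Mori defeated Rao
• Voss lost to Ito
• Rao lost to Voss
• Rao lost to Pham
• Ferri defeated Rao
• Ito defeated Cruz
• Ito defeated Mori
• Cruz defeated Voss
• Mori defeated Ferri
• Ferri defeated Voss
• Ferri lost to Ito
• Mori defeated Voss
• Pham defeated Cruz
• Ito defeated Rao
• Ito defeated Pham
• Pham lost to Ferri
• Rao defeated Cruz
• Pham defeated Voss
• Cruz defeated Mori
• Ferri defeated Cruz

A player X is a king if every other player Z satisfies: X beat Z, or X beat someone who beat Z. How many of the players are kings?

1

Mori cannot reach Ito in two steps.
Ito reaches everyone (king).
Rao cannot reach Ito, Pham, Ferri in two steps.
Voss cannot reach Mori, Ito, Pham, Ferri in two steps.
Pham cannot reach Ito, Ferri in two steps.
Cruz cannot reach Ito in two steps.
Ferri cannot reach Ito in two steps.
Kings: Ito — 1.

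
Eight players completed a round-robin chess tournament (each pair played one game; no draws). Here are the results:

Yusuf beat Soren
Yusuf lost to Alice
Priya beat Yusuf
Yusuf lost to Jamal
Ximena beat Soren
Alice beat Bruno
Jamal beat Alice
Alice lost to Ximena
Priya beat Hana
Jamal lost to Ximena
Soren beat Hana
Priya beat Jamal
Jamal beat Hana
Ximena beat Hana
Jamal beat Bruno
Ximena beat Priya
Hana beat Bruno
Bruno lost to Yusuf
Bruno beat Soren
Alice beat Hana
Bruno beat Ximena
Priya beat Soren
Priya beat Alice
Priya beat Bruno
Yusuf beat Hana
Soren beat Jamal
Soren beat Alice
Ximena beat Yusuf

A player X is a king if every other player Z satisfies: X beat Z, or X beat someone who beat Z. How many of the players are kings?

Soren cannot reach Ximena, Priya in two steps.
Bruno reaches everyone (king).
Alice cannot reach Jamal, Priya in two steps.
Jamal cannot reach Priya in two steps.
Ximena reaches everyone (king).
Hana cannot reach Alice, Jamal, Priya, Yusuf in two steps.
Priya reaches everyone (king).
Yusuf cannot reach Priya in two steps.
Kings: Bruno, Ximena, Priya — 3.

3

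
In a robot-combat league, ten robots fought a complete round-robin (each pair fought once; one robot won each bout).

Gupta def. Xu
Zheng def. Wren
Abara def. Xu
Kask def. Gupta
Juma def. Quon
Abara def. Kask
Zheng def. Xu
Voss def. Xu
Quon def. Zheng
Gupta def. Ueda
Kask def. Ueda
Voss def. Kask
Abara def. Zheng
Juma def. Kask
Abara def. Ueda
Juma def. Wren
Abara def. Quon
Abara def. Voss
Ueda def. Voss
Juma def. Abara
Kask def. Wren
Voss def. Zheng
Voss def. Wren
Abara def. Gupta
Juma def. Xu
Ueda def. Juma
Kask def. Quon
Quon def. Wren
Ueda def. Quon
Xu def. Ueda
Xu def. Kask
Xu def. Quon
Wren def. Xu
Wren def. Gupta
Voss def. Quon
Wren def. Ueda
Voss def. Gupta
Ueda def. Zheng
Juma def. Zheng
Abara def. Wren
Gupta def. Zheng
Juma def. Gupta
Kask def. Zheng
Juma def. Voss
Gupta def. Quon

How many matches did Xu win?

Xu's results: beat Ueda, Quon, Kask; lost to Juma, Voss, Zheng, Gupta, Abara, Wren.
That is 3 wins.

3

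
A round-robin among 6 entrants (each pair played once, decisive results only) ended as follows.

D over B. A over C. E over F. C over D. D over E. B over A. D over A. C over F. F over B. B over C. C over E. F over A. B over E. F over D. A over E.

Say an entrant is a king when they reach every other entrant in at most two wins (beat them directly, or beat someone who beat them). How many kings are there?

A cannot reach B in two steps.
B reaches everyone (king).
C reaches everyone (king).
D reaches everyone (king).
E cannot reach C in two steps.
F reaches everyone (king).
Kings: B, C, D, F — 4.

4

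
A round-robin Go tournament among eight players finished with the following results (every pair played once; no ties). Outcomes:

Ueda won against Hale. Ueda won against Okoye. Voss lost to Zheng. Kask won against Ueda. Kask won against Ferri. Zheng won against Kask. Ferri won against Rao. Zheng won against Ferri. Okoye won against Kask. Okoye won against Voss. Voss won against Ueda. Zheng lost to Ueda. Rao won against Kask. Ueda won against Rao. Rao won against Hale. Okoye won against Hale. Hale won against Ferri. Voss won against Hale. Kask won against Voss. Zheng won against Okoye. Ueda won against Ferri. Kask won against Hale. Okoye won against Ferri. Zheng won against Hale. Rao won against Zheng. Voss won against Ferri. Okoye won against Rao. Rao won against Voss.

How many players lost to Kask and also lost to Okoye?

3

Kask beat: Voss, Ueda, Ferri, Hale.
Okoye beat: Voss, Ferri, Kask, Rao, Hale.
Both beat: Voss, Ferri, Hale — 3.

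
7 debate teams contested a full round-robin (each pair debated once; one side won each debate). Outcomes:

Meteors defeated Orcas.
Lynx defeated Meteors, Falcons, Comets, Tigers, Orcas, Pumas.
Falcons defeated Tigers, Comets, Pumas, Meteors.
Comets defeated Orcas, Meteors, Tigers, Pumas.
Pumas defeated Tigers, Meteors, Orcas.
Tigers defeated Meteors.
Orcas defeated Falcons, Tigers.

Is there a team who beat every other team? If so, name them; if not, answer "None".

Lynx

Lynx has 6 wins out of 6 opponents — a perfect record.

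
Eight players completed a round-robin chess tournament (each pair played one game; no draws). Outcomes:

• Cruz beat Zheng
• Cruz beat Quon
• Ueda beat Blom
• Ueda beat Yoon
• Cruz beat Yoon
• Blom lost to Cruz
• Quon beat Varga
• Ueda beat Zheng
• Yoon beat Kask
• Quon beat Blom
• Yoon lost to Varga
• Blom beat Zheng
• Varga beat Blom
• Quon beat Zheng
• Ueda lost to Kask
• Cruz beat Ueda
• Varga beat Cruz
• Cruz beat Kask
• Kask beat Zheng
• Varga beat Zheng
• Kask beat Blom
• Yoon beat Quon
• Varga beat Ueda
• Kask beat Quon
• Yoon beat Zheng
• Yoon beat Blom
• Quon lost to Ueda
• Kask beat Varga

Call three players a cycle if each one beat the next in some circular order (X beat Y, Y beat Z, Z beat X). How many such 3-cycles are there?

6

Win totals: Varga 5, Zheng 0, Yoon 4, Blom 1, Ueda 4, Kask 5, Cruz 6, Quon 3.
A player with w wins dominates both others in C(w,2) triples; summing gives 10 + 0 + 6 + 0 + 6 + 10 + 15 + 3 = 50 transitive triples.
Total triples C(8,3) = 56, so cyclic triples = 56 − 50 = 6.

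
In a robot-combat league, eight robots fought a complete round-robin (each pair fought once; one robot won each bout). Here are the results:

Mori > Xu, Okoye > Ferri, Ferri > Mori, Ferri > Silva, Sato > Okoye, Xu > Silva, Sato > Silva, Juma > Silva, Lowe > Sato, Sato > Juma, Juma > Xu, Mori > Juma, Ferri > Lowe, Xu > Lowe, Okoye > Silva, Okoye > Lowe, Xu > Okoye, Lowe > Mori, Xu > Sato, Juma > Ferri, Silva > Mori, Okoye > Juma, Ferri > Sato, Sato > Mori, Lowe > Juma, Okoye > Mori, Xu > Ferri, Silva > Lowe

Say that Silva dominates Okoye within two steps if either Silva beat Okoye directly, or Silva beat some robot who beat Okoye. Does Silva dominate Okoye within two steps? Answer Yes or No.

Silva did not beat Okoye directly.
Silva beat Lowe, Mori, but each of them lost to Okoye. No two-step path.

No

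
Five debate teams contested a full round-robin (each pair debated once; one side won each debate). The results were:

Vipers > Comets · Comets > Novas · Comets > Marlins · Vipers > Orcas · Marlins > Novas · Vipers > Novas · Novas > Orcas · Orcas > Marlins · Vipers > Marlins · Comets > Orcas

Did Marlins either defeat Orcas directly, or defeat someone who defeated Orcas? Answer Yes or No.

Yes

Marlins did not beat Orcas directly.
Marlins beat Novas. Of those, Novas beat Orcas.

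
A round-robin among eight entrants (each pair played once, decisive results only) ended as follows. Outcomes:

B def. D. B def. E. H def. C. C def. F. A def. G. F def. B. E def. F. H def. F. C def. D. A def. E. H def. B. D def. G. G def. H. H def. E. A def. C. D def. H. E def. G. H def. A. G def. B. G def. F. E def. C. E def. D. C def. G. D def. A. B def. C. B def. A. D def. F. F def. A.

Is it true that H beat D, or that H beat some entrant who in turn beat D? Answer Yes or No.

H did not beat D directly.
H beat A, B, C, E, F. Of those, B beat D.

Yes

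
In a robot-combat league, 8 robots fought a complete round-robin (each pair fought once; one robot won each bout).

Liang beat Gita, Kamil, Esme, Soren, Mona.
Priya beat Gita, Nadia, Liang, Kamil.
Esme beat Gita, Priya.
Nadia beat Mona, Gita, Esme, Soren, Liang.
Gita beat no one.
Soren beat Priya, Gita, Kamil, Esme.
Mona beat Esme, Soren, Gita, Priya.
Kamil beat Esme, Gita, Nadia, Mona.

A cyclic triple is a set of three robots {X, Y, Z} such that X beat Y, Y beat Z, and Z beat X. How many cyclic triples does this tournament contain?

Win totals: Gita 0, Esme 2, Kamil 4, Soren 4, Liang 5, Mona 4, Nadia 5, Priya 4.
A robot with w wins dominates both others in C(w,2) triples; summing gives 0 + 1 + 6 + 6 + 10 + 6 + 10 + 6 = 45 transitive triples.
Total triples C(8,3) = 56, so cyclic triples = 56 − 45 = 11.

11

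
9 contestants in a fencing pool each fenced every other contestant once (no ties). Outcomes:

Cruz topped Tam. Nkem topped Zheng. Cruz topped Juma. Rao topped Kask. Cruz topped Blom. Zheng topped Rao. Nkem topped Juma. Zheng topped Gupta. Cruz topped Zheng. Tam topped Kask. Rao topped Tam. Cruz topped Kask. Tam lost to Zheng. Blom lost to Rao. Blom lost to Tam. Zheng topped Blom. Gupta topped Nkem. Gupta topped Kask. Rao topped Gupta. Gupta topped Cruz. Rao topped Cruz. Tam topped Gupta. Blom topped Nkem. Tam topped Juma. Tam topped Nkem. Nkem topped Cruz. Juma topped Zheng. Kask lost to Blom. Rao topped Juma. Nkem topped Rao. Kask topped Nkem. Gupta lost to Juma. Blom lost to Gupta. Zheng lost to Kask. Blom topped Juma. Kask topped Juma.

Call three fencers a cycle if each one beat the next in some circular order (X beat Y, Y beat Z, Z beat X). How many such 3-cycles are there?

Win totals: Rao 6, Cruz 5, Gupta 4, Kask 3, Zheng 4, Tam 5, Juma 2, Blom 3, Nkem 4.
A fencer with w wins dominates both others in C(w,2) triples; summing gives 15 + 10 + 6 + 3 + 6 + 10 + 1 + 3 + 6 = 60 transitive triples.
Total triples C(9,3) = 84, so cyclic triples = 84 − 60 = 24.

24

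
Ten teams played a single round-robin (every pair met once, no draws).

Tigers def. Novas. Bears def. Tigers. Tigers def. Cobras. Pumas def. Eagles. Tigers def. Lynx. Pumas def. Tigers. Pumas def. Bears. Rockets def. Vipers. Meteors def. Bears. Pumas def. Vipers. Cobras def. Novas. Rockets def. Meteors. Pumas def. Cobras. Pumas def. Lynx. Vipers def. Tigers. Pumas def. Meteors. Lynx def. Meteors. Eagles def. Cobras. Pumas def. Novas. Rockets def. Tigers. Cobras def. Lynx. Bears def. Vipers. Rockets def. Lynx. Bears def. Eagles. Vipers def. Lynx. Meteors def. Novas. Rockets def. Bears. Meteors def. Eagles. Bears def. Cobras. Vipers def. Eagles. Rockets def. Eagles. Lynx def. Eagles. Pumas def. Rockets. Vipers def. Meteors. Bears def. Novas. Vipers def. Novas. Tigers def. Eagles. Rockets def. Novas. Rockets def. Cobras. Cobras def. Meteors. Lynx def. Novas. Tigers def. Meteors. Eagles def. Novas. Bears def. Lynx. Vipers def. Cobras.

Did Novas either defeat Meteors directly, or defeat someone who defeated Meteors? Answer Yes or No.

No

Novas did not beat Meteors directly.
Novas beat no one, so there is no intermediate team.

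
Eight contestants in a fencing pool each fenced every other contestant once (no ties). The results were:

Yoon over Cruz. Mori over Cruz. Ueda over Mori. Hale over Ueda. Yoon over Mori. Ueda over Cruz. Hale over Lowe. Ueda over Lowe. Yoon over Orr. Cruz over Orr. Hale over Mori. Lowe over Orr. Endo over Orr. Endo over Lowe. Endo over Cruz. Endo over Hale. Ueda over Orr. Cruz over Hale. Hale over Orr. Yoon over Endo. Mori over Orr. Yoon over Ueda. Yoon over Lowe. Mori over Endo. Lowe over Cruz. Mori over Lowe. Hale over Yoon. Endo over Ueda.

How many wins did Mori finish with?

Mori's results: beat Lowe, Cruz, Endo, Orr; lost to Hale, Yoon, Ueda.
That is 4 wins.

4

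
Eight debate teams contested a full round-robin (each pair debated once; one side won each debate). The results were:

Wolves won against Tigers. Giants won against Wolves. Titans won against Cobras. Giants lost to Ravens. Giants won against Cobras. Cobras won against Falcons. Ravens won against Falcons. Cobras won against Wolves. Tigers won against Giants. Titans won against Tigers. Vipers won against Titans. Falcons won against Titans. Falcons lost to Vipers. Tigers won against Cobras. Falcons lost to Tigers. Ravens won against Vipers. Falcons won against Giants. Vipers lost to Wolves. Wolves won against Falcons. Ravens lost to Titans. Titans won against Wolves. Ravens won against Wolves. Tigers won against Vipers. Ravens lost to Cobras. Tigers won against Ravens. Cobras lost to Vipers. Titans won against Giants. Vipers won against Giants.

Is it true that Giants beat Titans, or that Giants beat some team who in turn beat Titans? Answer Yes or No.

No

Giants did not beat Titans directly.
Giants beat Cobras, Wolves, but each of them lost to Titans. No two-step path.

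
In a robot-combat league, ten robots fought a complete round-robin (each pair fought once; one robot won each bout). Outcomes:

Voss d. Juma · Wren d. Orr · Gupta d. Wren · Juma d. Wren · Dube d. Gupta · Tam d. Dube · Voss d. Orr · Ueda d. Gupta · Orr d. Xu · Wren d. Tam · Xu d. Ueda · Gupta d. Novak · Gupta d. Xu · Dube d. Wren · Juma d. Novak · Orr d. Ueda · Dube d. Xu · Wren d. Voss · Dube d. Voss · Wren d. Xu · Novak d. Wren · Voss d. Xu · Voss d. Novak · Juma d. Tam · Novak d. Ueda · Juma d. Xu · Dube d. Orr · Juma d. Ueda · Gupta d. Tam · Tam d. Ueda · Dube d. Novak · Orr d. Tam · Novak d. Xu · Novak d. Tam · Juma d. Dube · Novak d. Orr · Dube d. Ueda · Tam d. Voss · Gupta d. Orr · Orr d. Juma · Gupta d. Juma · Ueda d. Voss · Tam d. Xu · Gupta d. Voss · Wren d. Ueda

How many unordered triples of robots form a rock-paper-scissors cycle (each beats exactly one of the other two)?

Win totals: Gupta 7, Dube 7, Xu 1, Voss 4, Juma 6, Orr 4, Novak 5, Tam 4, Wren 5, Ueda 2.
A robot with w wins dominates both others in C(w,2) triples; summing gives 21 + 21 + 0 + 6 + 15 + 6 + 10 + 6 + 10 + 1 = 96 transitive triples.
Total triples C(10,3) = 120, so cyclic triples = 120 − 96 = 24.

24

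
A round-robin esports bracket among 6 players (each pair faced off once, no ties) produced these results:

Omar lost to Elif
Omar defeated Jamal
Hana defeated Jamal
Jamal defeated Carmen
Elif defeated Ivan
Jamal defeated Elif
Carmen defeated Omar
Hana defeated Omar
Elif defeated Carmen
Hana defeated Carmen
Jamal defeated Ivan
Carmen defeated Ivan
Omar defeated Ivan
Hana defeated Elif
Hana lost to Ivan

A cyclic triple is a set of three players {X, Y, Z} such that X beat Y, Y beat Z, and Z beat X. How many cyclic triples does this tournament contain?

Win totals: Ivan 1, Carmen 2, Elif 3, Hana 4, Omar 2, Jamal 3.
A player with w wins dominates both others in C(w,2) triples; summing gives 0 + 1 + 3 + 6 + 1 + 3 = 14 transitive triples.
Total triples C(6,3) = 20, so cyclic triples = 20 − 14 = 6.

6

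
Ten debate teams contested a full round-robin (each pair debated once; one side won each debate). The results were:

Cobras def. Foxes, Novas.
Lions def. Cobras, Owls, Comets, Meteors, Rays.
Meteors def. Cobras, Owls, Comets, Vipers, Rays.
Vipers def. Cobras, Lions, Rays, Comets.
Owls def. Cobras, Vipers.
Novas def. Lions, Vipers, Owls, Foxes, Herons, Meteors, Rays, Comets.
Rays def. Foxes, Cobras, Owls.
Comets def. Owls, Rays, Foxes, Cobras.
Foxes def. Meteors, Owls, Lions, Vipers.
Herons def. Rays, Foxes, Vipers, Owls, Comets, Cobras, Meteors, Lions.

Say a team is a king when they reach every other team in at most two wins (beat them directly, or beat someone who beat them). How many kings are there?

3

Vipers cannot reach Herons in two steps.
Novas reaches everyone (king).
Herons reaches everyone (king).
Lions cannot reach Herons in two steps.
Comets cannot reach Herons in two steps.
Meteors cannot reach Herons in two steps.
Rays cannot reach Herons, Comets in two steps.
Cobras reaches everyone (king).
Owls cannot reach Herons, Meteors in two steps.
Foxes cannot reach Novas, Herons in two steps.
Kings: Novas, Herons, Cobras — 3.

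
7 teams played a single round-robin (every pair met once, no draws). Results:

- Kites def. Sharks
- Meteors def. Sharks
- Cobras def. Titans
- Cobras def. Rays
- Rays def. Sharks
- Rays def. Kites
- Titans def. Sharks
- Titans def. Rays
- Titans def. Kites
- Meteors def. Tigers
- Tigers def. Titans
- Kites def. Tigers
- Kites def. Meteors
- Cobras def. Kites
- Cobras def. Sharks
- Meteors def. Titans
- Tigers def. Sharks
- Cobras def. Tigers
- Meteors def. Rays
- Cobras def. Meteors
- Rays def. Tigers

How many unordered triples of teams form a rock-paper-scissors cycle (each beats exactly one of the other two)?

Win totals: Kites 3, Rays 3, Tigers 2, Titans 3, Sharks 0, Cobras 6, Meteors 4.
A team with w wins dominates both others in C(w,2) triples; summing gives 3 + 3 + 1 + 3 + 0 + 15 + 6 = 31 transitive triples.
Total triples C(7,3) = 35, so cyclic triples = 35 − 31 = 4.

4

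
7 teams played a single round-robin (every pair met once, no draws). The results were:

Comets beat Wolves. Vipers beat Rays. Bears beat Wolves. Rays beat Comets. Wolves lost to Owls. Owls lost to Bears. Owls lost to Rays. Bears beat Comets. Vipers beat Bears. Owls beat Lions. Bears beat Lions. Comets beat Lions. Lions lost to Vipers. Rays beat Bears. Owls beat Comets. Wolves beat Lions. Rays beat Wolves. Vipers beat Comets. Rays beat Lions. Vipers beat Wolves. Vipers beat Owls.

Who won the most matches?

Win totals: Wolves 1, Owls 3, Comets 2, Vipers 6, Bears 4, Lions 0, Rays 5.
Vipers leads with 6 wins (next highest: 5).

Vipers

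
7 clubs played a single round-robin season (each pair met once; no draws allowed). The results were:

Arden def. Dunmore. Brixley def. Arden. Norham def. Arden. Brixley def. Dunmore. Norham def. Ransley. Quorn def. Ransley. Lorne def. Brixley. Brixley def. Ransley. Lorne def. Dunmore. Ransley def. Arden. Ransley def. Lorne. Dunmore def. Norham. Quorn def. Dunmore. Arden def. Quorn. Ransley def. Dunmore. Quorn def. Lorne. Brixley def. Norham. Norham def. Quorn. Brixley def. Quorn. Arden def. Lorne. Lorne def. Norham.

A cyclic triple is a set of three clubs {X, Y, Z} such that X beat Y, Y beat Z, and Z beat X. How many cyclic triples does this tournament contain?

Win totals: Ransley 3, Lorne 3, Dunmore 1, Quorn 3, Arden 3, Norham 3, Brixley 5.
A club with w wins dominates both others in C(w,2) triples; summing gives 3 + 3 + 0 + 3 + 3 + 3 + 10 = 25 transitive triples.
Total triples C(7,3) = 35, so cyclic triples = 35 − 25 = 10.

10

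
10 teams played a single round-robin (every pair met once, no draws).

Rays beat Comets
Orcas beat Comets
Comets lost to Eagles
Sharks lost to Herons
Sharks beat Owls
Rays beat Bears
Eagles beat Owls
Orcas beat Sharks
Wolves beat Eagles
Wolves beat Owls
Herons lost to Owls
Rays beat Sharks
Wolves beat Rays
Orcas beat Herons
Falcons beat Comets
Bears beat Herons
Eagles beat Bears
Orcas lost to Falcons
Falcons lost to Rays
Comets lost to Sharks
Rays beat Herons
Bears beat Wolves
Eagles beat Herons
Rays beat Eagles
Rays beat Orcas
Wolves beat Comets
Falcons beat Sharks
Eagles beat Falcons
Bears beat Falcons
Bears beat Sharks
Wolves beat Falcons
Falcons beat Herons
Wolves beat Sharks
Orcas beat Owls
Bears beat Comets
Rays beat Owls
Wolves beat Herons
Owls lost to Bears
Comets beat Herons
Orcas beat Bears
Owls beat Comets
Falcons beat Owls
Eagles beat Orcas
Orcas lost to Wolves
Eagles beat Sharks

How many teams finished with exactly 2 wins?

2

Win totals: Comets 1, Eagles 7, Wolves 8, Bears 6, Rays 8, Falcons 5, Orcas 5, Herons 1, Sharks 2, Owls 2.
Exactly 2: Sharks, Owls — 2 teams.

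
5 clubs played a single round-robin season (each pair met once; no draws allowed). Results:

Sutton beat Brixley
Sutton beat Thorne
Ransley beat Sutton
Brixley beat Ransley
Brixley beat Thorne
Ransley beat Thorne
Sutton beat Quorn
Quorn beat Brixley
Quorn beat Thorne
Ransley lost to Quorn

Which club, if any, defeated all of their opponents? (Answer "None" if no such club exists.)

None

Highest win total is Sutton with 3 (out of 4 possible).
Sutton lost to Ransley, so no club went undefeated.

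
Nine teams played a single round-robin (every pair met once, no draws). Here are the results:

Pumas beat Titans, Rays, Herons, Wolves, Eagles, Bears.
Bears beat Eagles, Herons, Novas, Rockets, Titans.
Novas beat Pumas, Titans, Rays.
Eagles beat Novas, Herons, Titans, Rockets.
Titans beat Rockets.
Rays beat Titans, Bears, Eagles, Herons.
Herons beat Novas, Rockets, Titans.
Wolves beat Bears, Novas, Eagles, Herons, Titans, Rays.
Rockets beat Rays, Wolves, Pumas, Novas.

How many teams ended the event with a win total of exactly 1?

1

Win totals: Eagles 4, Rays 4, Herons 3, Rockets 4, Pumas 6, Novas 3, Wolves 6, Bears 5, Titans 1.
Exactly 1: Titans — 1 team.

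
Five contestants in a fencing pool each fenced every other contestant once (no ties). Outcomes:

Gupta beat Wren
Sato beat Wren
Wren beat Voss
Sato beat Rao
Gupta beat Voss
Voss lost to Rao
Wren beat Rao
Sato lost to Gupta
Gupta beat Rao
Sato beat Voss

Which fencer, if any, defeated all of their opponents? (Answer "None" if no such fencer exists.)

Gupta

Gupta has 4 wins out of 4 opponents — a perfect record.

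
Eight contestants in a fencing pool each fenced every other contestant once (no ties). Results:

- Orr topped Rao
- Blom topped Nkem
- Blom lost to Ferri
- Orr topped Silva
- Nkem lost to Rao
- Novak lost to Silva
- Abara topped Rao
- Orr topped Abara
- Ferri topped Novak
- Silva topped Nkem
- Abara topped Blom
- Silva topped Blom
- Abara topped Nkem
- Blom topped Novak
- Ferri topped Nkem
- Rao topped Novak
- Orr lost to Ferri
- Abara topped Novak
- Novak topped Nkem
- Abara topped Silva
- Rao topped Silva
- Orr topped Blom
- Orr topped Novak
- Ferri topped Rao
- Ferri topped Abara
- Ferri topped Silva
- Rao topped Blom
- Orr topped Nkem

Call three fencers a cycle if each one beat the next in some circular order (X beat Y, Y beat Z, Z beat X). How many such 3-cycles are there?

Win totals: Nkem 0, Ferri 7, Blom 2, Rao 4, Novak 1, Abara 5, Silva 3, Orr 6.
A fencer with w wins dominates both others in C(w,2) triples; summing gives 0 + 21 + 1 + 6 + 0 + 10 + 3 + 15 = 56 transitive triples.
Total triples C(8,3) = 56, so cyclic triples = 56 − 56 = 0.

0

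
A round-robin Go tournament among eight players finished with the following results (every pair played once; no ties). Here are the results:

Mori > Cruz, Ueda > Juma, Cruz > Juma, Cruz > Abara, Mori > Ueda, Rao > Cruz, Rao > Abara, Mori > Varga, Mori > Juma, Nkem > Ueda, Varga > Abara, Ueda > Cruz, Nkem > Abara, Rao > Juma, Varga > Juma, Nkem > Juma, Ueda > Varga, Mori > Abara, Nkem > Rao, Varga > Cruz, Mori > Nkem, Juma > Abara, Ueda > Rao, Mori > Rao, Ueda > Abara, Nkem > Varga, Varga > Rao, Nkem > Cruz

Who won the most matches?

Mori

Win totals: Mori 7, Ueda 5, Nkem 6, Cruz 2, Rao 3, Varga 4, Juma 1, Abara 0.
Mori leads with 7 wins (next highest: 6).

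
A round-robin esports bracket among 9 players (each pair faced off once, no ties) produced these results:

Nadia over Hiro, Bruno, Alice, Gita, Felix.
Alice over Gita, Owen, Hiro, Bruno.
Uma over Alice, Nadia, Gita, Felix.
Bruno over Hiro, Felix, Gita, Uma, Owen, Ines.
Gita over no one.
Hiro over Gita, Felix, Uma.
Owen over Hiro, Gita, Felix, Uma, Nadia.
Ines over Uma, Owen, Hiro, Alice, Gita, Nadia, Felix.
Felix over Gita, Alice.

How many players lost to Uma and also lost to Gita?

0

Uma beat: Nadia, Gita, Alice, Felix.
Gita beat: no one.
No one was beaten by both.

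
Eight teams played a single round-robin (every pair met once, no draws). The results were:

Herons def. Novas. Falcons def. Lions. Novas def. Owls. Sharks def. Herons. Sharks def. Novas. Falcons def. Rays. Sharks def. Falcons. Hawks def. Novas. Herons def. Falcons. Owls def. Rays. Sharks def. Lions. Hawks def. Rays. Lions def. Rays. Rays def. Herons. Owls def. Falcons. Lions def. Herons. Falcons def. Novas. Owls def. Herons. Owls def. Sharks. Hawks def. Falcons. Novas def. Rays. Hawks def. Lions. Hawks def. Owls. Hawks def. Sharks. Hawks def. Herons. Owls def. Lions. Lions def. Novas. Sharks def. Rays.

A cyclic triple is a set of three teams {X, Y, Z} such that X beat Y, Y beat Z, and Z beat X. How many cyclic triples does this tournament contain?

Win totals: Novas 2, Falcons 3, Sharks 5, Lions 3, Owls 5, Herons 2, Hawks 7, Rays 1.
A team with w wins dominates both others in C(w,2) triples; summing gives 1 + 3 + 10 + 3 + 10 + 1 + 21 + 0 = 49 transitive triples.
Total triples C(8,3) = 56, so cyclic triples = 56 − 49 = 7.

7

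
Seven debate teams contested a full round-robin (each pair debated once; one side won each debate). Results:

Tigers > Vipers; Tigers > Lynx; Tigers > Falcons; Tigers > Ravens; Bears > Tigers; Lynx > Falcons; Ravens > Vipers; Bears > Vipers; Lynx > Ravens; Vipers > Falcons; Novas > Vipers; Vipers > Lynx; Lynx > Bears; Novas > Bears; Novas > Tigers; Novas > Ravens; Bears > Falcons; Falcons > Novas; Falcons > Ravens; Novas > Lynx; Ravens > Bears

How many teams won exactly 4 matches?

1

Win totals: Vipers 2, Bears 3, Ravens 2, Novas 5, Lynx 3, Falcons 2, Tigers 4.
Exactly 4: Tigers — 1 team.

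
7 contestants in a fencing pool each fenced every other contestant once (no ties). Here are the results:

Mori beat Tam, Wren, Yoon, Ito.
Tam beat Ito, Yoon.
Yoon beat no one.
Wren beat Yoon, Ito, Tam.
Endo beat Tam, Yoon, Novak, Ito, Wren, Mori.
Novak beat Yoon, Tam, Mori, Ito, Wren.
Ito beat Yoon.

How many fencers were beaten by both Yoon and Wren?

Yoon beat: no one.
Wren beat: Yoon, Ito, Tam.
No one was beaten by both.

0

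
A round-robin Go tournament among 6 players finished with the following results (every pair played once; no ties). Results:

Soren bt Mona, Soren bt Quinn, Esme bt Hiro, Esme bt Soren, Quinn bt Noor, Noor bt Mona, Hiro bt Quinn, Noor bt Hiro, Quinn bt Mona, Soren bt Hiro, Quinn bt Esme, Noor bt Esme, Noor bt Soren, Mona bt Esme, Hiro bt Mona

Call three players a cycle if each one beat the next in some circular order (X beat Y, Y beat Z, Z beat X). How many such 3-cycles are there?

6

Win totals: Soren 3, Noor 4, Quinn 3, Mona 1, Hiro 2, Esme 2.
A player with w wins dominates both others in C(w,2) triples; summing gives 3 + 6 + 3 + 0 + 1 + 1 = 14 transitive triples.
Total triples C(6,3) = 20, so cyclic triples = 20 − 14 = 6.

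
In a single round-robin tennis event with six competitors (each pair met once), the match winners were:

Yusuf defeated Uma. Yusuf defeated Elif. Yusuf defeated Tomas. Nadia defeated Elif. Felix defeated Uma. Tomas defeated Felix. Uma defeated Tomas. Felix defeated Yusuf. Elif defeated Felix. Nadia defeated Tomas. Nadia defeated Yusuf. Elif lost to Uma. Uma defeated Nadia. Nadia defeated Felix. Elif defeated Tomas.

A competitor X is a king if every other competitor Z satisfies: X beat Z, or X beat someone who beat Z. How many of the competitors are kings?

4

Nadia reaches everyone (king).
Elif cannot reach Nadia in two steps.
Tomas cannot reach Nadia, Elif in two steps.
Felix reaches everyone (king).
Yusuf reaches everyone (king).
Uma reaches everyone (king).
Kings: Nadia, Felix, Yusuf, Uma — 4.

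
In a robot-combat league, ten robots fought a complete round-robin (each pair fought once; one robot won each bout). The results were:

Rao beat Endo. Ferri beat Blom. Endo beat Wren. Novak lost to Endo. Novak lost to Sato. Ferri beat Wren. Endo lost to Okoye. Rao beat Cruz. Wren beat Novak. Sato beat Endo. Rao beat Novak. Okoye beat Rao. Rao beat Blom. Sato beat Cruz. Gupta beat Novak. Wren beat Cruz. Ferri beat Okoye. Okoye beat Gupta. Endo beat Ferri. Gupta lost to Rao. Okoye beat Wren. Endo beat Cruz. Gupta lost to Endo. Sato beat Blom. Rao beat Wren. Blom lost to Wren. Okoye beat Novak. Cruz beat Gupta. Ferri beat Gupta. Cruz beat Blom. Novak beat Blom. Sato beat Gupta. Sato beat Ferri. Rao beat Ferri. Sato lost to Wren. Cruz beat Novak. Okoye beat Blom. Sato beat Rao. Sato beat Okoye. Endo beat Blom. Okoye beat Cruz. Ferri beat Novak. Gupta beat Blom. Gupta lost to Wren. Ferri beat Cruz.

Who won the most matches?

Win totals: Cruz 3, Gupta 2, Wren 5, Ferri 6, Novak 1, Blom 0, Sato 8, Endo 6, Okoye 7, Rao 7.
Sato leads with 8 wins (next highest: 7).

Sato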